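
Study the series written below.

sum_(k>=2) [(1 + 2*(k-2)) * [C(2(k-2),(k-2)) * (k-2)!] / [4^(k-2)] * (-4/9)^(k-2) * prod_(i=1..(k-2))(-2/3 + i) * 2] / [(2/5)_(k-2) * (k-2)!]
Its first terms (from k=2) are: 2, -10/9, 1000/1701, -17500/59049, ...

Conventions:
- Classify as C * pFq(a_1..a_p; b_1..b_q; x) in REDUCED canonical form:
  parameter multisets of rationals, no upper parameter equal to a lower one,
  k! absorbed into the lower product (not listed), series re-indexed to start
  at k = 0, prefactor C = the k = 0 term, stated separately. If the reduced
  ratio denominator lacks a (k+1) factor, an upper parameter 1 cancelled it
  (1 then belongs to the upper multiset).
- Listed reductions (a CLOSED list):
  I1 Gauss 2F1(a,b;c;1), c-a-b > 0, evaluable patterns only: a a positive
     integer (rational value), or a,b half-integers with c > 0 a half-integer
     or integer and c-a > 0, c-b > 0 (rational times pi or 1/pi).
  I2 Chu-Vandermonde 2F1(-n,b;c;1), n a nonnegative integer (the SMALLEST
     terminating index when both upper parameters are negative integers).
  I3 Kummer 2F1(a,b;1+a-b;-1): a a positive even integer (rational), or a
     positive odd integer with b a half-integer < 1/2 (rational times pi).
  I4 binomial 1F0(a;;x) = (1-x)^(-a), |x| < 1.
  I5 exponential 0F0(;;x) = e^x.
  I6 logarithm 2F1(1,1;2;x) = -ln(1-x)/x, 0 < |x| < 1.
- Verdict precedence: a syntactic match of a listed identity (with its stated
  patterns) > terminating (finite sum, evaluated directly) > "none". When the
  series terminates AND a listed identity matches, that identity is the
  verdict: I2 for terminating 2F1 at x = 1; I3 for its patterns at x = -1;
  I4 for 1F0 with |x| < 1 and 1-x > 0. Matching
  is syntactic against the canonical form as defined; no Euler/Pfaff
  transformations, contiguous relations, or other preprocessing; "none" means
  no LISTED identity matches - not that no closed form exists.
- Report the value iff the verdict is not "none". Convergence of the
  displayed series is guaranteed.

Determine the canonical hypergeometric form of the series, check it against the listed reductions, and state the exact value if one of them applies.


Classification (C = 2): 2F1 with upper {1/3, 3/2}, lower {2/5}, argument x = -4/9. Verdict: none here - no I1-I6 shape fits x = -4/9 with lower {2/5}.

First insight: t_0 being 2, the running product (prefactor 2) telescopes to a rising factorial.
Consecutive-term ratio: r(k) = (-4/9) * (k+1/3) (k+3/2) / [(k+2/5) (k+1)] - rational in k. x = (-4/9); t_0 = 2; negate the roots.


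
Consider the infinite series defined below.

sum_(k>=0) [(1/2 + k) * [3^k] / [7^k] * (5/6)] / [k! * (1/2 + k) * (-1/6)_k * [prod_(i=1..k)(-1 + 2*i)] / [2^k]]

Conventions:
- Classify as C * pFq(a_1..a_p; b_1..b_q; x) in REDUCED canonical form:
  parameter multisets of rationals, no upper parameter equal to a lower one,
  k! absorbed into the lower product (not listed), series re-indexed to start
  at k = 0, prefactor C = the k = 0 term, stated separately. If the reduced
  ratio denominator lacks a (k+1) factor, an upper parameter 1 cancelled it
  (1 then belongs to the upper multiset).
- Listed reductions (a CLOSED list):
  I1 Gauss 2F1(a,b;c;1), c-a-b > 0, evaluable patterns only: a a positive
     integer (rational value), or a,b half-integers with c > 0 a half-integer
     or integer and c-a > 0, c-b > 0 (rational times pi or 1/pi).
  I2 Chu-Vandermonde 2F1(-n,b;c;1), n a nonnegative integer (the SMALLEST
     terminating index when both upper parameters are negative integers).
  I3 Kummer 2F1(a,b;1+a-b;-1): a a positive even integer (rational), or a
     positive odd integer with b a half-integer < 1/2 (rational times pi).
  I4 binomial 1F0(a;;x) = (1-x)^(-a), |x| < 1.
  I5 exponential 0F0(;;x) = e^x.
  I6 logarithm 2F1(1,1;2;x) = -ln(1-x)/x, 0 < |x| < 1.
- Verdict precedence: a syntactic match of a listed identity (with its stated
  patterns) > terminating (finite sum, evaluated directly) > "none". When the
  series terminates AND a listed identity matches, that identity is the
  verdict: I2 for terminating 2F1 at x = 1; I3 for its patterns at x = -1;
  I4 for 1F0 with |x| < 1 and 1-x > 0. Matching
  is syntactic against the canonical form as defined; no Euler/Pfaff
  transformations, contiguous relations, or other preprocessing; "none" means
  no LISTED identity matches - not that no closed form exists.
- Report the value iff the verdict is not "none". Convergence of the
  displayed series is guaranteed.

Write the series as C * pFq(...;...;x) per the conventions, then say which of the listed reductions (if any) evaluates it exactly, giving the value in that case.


Classification (C = 5/6): 0F2 with upper {-}, lower {-1/6, 1/2}, argument x = 3/7. Verdict: none. A 0F2 with upper {-} fits none of I1-I6 at x = 3/7; the sum runs forever.

Key observation: from the first term 5/6: the factor k + 1/2 cancels (top and bottom), leaving C = 5/6.
Consecutive-term ratio: r(k) = (3/7) * 1 / [(k-1/6) (k+1/2) (k+1)] - rational in k. x = (3/7); t_0 = 5/6; negate the roots.


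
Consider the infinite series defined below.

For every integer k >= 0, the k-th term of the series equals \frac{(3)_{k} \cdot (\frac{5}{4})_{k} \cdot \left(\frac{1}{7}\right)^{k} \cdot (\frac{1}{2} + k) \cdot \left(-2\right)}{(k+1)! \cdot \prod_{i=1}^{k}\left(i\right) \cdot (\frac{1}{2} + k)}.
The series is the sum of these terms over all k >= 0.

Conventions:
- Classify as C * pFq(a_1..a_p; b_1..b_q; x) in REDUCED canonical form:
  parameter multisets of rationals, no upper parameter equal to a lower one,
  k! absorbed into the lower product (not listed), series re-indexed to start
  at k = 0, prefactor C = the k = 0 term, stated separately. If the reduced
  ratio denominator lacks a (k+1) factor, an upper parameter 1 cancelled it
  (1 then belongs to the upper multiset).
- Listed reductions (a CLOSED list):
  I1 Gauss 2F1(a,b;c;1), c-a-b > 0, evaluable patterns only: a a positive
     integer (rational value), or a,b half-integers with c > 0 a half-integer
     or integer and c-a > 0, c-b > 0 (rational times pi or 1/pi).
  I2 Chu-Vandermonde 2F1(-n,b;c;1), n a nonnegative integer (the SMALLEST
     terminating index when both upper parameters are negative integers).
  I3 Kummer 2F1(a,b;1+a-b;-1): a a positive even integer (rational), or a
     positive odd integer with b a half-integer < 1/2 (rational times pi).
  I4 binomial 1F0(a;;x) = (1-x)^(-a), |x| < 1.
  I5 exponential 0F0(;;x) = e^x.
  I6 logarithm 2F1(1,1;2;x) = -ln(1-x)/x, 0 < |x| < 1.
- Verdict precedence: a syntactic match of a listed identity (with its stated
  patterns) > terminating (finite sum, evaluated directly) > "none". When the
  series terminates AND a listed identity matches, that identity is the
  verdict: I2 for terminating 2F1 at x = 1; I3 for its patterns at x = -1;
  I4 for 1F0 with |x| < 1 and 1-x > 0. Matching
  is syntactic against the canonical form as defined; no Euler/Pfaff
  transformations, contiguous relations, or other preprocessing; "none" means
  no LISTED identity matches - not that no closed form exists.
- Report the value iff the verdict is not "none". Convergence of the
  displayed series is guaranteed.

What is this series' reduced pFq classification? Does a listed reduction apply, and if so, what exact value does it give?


Key observation: with t_0 = -2, the product of the first k integers (C = -2) is k!.
Adjacent-term ratio: r(k) = \frac{1}{7} * (k+\frac{5}{4}) (k+3) / [(k+2) (k+1)] - rational; roots negated = parameters, x = \frac{1}{7}, C = -2.

Prefactor -2, argument \frac{1}{7}: 2F1 with upper {\frac{5}{4}, 3} over lower {2}. Verdict: none - at argument \frac{1}{7} the multisets {\frac{5}{4}, 3} ; {2} match no listed identity.


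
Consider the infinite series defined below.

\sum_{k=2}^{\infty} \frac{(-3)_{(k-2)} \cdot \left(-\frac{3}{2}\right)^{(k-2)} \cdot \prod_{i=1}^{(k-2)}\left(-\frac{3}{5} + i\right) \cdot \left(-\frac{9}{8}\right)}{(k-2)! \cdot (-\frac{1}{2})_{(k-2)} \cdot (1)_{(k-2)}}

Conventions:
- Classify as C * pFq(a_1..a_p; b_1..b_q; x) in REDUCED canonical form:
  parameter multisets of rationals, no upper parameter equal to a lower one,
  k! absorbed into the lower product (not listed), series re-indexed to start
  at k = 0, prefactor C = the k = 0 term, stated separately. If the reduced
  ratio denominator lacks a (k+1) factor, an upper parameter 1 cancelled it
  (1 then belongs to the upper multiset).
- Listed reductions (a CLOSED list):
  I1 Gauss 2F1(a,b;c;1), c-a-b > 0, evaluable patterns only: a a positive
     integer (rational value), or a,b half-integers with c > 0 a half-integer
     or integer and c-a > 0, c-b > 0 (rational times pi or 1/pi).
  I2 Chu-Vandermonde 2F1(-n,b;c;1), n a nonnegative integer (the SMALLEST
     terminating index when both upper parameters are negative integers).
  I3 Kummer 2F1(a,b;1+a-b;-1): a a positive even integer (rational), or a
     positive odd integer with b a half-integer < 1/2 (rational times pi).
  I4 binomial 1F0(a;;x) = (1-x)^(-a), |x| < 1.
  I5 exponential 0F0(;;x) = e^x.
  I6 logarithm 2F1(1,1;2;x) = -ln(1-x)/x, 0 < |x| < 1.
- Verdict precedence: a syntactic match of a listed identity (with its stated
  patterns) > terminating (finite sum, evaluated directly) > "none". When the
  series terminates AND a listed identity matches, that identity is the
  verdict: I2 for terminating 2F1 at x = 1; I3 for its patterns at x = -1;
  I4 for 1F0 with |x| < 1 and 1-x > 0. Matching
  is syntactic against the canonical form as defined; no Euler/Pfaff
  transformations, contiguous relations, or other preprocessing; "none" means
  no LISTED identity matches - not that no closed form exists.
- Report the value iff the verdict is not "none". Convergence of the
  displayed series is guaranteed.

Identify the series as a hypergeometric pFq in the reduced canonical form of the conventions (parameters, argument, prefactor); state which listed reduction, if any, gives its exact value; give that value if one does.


Classification (C = -\frac{9}{8}): 2F2 with upper {-3, \frac{2}{5}}, lower {-\frac{1}{2}, 1}, argument x = -\frac{3}{2}. Verdict: terminating at k = 3: the factor (-3)_k kills every later term; summing the 4 survivors is exact. Exact value: \frac{6849}{500}.

The tell: with t_0 = -\frac{9}{8}, (1)_k (C = -9/8, x = -3/2) is k! itself.
Step ratio: r(k) = -\frac{3}{2} * (k-3) (k+\frac{2}{5}) / [(k-\frac{1}{2}) (k+1) (k+1)] - rational in k. x = -\frac{3}{2}; t_0 = -\frac{9}{8}; negate the roots.


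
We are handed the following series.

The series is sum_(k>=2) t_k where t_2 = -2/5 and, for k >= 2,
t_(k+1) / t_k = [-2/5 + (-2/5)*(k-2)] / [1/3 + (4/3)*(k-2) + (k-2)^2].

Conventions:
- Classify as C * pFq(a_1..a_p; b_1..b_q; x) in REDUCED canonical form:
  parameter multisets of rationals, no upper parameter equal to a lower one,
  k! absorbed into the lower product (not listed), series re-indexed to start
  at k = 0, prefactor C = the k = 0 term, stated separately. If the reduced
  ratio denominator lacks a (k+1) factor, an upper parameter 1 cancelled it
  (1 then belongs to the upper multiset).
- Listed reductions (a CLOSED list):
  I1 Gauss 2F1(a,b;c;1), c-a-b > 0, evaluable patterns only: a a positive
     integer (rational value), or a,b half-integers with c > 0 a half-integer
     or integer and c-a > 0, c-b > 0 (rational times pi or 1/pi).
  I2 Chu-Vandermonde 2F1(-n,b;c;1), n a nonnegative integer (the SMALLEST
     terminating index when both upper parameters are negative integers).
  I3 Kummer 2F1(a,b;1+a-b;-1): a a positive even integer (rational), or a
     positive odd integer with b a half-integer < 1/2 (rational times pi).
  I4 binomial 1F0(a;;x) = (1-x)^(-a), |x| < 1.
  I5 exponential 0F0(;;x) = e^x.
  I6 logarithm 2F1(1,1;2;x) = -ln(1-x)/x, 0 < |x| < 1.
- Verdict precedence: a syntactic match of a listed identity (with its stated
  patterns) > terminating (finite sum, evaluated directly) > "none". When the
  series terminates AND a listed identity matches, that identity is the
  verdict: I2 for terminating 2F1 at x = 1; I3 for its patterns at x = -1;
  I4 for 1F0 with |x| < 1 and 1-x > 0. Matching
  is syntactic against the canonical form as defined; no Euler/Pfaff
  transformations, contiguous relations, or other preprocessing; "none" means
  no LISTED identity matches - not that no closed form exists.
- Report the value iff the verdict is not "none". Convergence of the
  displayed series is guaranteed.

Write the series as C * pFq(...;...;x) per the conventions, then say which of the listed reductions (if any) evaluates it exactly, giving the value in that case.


The series (x = -2/5) is 1F1: upper {1}, lower {1/3}, prefactor -2/5. Verdict: none. Every listed pattern misses the 1F1 form at -2/5, upper {1}.

First insight: t_0 = -2/5 here, and factor the ratio over Q (C = -2/5, x = -2/5): negated roots = parameters.
Term ratio: r(k) = (-2/5) * (k+1) / [(k+1/3) (k+1)] ; factor over Q: parameters, x = (-2/5), and C = -2/5.


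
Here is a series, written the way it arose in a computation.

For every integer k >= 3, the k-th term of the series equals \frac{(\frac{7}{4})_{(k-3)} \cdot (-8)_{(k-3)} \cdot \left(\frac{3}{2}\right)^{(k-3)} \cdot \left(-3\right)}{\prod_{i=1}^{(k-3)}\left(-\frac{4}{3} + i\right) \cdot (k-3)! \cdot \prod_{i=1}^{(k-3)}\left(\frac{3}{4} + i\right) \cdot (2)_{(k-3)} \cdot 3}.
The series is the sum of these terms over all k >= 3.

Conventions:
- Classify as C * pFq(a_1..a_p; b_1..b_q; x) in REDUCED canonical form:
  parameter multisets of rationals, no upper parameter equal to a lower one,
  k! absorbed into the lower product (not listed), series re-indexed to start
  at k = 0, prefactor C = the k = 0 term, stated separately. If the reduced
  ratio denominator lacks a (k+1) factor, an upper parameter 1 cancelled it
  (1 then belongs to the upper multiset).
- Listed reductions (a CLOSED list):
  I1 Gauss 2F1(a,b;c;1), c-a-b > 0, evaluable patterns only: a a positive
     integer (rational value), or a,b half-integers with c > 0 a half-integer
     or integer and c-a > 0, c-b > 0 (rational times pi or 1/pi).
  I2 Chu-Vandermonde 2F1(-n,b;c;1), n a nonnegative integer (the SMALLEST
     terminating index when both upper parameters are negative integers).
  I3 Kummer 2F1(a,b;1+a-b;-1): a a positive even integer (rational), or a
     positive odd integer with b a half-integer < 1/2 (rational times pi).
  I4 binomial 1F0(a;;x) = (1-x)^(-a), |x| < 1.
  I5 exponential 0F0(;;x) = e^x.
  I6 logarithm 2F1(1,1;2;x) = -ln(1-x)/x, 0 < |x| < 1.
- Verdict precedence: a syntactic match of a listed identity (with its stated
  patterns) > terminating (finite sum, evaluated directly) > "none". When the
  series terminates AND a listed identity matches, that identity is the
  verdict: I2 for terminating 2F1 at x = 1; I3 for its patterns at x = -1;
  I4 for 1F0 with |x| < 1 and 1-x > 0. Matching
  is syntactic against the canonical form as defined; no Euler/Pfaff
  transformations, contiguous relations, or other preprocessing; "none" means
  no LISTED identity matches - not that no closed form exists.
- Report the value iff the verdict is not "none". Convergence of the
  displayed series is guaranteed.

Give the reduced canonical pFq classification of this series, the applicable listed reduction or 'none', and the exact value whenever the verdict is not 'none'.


Prefactor -1, argument \frac{3}{2}: 1F2 with upper {-8} over lower {-\frac{1}{3}, 2}. Verdict: terminating at k = 8: the factor (-8)_k kills every later term; summing the 9 survivors is exact. Exact value: \frac{47166917838001}{4804050944000}.

Structural cue: x = \frac{3}{2} and the parameter 7/4 appears in both the upper and lower lists and cancels.
Ratio: r(k) = \frac{3}{2} * (k-8) / [(k-\frac{1}{3}) (k+2) (k+1)] ; factor over Q: parameters, x = \frac{3}{2}, and C = -1.


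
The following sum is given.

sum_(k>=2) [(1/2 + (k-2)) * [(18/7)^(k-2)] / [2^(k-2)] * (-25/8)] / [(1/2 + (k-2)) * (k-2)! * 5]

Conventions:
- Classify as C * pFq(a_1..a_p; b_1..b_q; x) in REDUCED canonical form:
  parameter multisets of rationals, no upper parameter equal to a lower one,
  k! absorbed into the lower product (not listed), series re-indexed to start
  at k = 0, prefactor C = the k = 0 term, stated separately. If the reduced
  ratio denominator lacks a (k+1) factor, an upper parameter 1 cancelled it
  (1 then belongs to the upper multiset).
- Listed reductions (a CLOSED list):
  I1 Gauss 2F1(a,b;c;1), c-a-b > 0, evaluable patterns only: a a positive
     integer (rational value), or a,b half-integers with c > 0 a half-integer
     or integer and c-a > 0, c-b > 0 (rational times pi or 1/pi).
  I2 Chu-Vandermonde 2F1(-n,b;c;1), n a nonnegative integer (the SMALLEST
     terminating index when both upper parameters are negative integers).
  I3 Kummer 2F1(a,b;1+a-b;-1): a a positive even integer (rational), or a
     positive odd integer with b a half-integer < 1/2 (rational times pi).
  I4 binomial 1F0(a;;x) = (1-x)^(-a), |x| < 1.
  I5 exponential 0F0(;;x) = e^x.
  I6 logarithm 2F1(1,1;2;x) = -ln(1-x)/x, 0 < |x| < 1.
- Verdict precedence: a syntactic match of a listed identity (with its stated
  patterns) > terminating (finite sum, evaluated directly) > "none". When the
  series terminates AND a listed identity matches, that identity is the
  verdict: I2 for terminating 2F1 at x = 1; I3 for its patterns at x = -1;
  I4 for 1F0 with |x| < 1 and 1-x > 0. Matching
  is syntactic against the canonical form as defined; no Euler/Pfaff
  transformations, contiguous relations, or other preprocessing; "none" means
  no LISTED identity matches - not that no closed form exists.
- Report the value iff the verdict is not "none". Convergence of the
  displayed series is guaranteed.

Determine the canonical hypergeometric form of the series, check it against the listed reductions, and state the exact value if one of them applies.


Structural cue: from the first term -5/8: the two k-th powers (prefactor -5/8) combine into one argument.
Step ratio: r(k) = (9/7) * 1 / [(k+1)] - rational; roots negated = parameters, x = (9/7), C = -5/8.

Canonical form: C = -5/8 times 0F0 with upper {-}, lower {-}, x = 9/7. Verdict: the I5 exponential reduction fires (the 0F0 exponential series at x = 9/7). Value: (-5/8) * e^(9/7).


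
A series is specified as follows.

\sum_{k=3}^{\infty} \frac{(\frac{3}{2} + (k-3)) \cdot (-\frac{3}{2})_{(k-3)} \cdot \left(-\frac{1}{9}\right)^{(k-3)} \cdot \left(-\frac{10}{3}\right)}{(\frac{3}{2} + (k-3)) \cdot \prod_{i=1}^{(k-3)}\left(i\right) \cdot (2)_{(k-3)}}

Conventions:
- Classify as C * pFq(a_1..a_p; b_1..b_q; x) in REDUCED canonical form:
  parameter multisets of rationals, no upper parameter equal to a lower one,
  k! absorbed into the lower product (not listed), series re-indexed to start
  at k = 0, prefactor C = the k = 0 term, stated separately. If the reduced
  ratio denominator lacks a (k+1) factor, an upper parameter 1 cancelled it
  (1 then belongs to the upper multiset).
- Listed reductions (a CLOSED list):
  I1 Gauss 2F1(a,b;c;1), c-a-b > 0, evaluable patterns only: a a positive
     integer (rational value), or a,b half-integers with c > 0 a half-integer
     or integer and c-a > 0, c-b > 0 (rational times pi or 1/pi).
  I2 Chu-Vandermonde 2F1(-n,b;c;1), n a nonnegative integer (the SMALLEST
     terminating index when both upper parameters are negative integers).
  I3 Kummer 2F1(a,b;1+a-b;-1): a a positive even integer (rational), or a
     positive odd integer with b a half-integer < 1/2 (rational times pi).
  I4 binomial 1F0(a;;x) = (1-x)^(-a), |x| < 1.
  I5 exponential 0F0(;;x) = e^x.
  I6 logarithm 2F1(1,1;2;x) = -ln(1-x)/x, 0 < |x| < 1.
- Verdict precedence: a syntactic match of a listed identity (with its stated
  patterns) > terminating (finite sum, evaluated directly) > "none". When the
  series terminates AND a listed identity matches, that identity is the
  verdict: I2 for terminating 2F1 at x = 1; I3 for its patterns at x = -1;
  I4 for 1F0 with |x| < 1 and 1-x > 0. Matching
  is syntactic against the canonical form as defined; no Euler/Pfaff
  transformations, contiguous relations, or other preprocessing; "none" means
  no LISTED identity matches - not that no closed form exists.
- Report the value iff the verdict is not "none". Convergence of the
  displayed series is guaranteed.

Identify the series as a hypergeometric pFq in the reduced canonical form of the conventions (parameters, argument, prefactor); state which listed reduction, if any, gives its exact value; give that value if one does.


Reduced: x = -\frac{1}{9}, 1F1, upper = {-\frac{3}{2}}, lower = {2}, C = -\frac{10}{3}. Verdict: none - this 1F1 at x = -\frac{1}{9} matches no listed pattern, and upper {-\frac{3}{2}} holds no stopper.

The tell: t_0 = -\frac{10}{3} here, and the product of the first k integers (C = -10/3, x = -1/9) is k!.
Consecutive-term ratio: r(k) = -\frac{1}{9} * (k-\frac{3}{2}) / [(k+2) (k+1)] - poly over poly, x = -\frac{1}{9} from leading terms; C = -\frac{10}{3} at k = 0.


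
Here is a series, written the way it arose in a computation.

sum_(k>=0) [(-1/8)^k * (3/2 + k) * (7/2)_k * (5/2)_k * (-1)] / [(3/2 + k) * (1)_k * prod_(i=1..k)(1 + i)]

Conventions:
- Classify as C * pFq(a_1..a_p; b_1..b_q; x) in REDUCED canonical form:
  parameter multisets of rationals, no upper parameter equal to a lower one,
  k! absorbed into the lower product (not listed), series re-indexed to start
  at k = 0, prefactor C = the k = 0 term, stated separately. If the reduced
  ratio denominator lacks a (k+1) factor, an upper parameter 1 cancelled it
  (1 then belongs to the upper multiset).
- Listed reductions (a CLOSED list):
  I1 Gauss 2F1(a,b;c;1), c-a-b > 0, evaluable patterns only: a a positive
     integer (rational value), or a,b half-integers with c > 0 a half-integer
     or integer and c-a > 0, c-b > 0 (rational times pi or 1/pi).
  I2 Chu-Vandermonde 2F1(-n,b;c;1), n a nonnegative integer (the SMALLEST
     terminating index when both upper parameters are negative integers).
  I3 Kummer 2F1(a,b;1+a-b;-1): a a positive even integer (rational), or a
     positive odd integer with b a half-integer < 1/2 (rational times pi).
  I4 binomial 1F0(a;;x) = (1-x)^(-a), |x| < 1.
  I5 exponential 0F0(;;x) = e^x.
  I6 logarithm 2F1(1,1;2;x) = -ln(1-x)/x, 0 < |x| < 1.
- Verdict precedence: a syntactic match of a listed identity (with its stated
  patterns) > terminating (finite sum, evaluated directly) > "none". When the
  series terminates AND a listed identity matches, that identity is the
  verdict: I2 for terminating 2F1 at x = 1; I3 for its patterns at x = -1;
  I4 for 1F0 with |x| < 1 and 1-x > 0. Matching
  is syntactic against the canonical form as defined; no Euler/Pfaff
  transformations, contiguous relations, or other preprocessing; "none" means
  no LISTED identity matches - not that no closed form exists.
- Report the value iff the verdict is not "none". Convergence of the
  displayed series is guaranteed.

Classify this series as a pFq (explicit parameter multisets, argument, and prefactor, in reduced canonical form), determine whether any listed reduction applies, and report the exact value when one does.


Key step: t_0 = -1 here, and striking the common factor k + 3/2 reduces the term (prefactor -1).
Step ratio: r(k) = (-1/8) * (k+5/2) (k+7/2) / [(k+2) (k+1)] - rational; roots negated = parameters, x = (-1/8), C = -1.

Prefactor -1, argument -1/8: 2F1 with upper {5/2, 7/2} over lower {2}. Verdict: none (x = -1/8): each listed identity misses the multisets {5/2, 7/2} ; {2}.


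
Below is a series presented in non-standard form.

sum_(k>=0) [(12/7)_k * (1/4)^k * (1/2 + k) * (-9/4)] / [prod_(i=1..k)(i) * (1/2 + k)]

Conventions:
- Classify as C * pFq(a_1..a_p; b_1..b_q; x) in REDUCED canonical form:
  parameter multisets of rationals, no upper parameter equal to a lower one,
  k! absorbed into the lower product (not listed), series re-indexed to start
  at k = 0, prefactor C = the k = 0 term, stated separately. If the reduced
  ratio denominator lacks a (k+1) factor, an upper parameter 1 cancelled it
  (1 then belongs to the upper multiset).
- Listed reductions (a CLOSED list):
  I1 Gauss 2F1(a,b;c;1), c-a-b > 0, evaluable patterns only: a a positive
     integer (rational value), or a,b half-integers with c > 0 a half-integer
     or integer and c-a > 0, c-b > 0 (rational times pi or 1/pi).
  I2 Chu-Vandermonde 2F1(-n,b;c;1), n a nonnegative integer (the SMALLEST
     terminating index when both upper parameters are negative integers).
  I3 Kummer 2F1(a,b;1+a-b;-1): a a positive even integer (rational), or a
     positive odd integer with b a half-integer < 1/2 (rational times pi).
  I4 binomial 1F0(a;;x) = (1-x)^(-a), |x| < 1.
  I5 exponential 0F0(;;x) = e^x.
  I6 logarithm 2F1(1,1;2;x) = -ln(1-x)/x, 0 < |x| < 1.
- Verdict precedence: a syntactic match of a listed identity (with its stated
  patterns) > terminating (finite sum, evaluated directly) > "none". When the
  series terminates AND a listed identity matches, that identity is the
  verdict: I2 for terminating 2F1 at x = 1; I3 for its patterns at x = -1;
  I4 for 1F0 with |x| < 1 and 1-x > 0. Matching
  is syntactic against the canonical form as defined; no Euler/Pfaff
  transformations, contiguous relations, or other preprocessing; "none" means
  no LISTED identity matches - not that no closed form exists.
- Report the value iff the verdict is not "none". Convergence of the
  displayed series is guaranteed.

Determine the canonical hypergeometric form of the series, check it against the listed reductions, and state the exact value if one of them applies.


Reduced: x = 1/4, 1F0, upper = {12/7}, lower = {-}, C = -9/4. Verdict: the I4 binomial reduction applies (the 1F0 binomial series: exponent -12/7, x = 1/4). Sum: (-9/4) * (3/4)^(-12/7).

Key observation: t_0 being -9/4, k + 1/2 divides numerator and denominator alike; C = -9/4, x = 1/4 after cancelling.
Consecutive-term ratio: r(k) = (1/4) * (k+12/7) / [(k+1)] ; factor over Q: parameters, x = (1/4), and C = -9/4.


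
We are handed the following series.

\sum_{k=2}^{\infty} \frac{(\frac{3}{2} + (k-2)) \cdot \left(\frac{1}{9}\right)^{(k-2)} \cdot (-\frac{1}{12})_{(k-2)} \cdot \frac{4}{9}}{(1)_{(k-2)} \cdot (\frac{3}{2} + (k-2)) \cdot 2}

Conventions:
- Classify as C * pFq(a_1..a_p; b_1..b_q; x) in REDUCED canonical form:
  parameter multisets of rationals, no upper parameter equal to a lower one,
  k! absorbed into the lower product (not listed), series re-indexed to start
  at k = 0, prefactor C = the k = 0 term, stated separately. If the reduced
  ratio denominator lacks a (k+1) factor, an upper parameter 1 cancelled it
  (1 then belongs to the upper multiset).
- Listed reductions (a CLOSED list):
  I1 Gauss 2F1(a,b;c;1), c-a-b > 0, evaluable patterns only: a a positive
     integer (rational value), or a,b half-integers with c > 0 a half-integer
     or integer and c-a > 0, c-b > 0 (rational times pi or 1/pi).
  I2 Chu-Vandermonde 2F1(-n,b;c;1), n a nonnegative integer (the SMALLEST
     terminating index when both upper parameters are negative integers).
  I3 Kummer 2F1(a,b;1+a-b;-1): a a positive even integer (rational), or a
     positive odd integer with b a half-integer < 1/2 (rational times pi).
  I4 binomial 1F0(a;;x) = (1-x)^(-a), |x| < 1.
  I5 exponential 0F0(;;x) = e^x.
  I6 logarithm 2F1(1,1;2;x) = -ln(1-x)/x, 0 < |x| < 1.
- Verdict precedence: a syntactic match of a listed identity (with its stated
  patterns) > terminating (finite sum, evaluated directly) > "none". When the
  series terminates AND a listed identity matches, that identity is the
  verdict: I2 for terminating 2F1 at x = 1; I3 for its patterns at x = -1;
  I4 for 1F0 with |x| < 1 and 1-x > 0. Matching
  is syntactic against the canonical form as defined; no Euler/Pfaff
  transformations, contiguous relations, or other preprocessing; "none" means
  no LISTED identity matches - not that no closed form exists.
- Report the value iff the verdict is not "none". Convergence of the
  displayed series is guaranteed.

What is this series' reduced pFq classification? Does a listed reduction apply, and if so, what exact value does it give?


Classification (C = \frac{2}{9}): 1F0 with upper {-\frac{1}{12}}, lower {-}, argument x = \frac{1}{9}. Verdict at x = \frac{1}{9}: binomial (I4) matches (the 1F0 binomial series: exponent 1/12, x = \frac{1}{9}). Exact value: \frac{2}{9} \cdot \left(\frac{8}{9}\right)^{\frac{1}{12}}.

The tell: t_0 = \frac{2}{9} here, and (1)_k (C = 2/9, x = 1/9) is k! itself.
Step ratio: r(k) = \frac{1}{9} * (k-\frac{1}{12}) / [(k+1)] - rational in k, leading ratio \frac{1}{9}; with t_0 = \frac{2}{9}, classification follows.


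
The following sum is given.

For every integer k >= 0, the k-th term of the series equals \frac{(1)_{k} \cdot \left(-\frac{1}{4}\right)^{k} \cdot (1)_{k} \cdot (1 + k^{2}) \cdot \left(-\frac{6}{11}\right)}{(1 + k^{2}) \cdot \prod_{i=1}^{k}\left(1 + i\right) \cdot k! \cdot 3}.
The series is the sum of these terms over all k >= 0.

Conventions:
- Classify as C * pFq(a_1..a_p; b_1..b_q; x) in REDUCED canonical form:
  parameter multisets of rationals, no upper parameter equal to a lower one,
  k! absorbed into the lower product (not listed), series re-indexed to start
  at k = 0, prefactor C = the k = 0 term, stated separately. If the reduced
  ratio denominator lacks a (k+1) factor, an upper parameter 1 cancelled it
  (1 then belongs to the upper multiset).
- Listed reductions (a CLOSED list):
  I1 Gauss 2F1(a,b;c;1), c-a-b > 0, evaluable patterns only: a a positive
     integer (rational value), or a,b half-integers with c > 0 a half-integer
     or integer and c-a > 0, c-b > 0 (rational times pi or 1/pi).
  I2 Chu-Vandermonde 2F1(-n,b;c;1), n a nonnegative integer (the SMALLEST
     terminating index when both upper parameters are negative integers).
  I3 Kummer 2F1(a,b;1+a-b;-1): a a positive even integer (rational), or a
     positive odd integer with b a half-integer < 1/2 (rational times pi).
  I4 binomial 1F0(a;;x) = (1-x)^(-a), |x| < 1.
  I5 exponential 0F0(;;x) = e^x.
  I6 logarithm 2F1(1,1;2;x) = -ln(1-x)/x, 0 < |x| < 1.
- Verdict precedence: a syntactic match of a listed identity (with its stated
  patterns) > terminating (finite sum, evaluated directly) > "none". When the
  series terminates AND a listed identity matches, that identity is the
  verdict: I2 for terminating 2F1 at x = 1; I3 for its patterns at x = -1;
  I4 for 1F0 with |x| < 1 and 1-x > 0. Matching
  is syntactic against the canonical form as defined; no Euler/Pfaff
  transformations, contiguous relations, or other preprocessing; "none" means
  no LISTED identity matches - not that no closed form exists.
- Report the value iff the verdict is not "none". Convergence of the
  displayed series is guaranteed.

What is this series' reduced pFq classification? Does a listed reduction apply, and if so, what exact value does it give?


x = -\frac{1}{4} here; the reduced form reads 2F1, upper {1, 1}, lower {2}, C = -\frac{2}{11}. Verdict (x = -\frac{1}{4}): logarithm (I6) applies (the logarithm: parameters (1,1;2), x = -\frac{1}{4}). Exact value: \left(-\frac{8}{11}\right) \cdot \ln\left(\frac{5}{4}\right).

The tell: t_0 = -\frac{2}{11} here, and the constant factors (C = -2/11) combine into one prefactor.
Adjacent-term ratio: r(k) = -\frac{1}{4} * (k+1) (k+1) / [(k+2) (k+1)] - rational in k, leading ratio -\frac{1}{4}; with t_0 = -\frac{2}{11}, classification follows.


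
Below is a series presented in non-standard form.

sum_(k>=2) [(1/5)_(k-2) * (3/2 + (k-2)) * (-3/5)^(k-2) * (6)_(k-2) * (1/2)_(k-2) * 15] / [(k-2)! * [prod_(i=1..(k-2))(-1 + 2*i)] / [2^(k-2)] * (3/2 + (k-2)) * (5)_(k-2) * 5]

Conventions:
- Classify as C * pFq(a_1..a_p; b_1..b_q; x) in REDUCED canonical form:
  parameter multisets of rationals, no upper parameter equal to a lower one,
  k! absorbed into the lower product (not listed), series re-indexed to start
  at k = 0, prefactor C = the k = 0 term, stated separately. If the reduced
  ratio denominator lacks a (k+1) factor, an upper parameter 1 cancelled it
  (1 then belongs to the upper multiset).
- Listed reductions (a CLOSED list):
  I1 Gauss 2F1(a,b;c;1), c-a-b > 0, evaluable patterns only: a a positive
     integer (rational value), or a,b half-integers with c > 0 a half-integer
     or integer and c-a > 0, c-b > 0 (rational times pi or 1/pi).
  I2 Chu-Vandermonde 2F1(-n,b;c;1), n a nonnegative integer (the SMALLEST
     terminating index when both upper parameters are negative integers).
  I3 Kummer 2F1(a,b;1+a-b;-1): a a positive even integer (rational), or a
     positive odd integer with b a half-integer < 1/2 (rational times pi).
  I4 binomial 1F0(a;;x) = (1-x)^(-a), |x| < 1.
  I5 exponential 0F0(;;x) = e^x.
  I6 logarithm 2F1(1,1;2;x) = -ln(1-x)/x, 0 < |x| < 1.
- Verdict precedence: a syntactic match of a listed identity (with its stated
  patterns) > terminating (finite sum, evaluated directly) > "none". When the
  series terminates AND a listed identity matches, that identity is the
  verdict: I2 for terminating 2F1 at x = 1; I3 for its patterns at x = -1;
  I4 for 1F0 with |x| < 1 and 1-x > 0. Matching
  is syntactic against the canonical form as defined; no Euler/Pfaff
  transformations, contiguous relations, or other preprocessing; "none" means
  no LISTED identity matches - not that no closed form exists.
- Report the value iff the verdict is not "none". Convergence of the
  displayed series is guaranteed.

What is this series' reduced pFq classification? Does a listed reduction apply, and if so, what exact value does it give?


At argument -3/5: a 2F1 with upper {1/5, 6}, lower {5}, scaled by C = 3. Verdict: none (x = -3/5): each listed identity misses the multisets {1/5, 6} ; {5}.

Key observation: from the first term 3: the lower odd product (C = 3) is 2^k (1/2)_k.
Consecutive-term ratio: r(k) = (-3/5) * (k+1/5) (k+6) / [(k+5) (k+1)] - rational; roots negated = parameters, x = (-3/5), C = 3.


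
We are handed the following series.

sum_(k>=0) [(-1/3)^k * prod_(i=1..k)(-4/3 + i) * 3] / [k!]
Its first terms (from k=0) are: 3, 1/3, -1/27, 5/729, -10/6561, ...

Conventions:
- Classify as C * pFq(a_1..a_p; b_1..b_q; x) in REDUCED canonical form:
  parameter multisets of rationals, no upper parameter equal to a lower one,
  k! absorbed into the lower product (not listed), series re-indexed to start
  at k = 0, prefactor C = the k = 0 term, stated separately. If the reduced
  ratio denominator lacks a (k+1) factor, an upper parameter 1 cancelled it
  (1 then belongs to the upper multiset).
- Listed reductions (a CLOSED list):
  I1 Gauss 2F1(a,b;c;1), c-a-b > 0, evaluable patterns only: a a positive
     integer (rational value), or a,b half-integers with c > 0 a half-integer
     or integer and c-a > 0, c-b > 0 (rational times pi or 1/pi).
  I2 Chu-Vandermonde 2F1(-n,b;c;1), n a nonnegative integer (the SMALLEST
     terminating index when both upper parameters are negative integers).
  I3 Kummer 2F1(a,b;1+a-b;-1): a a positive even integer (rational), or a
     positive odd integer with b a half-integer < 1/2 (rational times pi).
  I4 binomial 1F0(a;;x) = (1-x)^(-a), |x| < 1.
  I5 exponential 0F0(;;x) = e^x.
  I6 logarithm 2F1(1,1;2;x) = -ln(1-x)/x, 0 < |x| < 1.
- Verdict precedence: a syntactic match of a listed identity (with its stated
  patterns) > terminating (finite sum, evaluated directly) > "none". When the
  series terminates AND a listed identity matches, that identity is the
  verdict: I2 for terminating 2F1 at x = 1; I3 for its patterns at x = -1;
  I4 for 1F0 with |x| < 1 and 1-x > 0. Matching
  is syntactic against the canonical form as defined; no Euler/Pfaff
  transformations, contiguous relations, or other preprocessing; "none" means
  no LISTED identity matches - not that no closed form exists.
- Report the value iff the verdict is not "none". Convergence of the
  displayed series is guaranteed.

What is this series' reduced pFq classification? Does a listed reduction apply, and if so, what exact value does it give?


Canonical form: C = 3 times 1F0 with upper {-1/3}, lower {-}, x = -1/3. Verdict: the I4 binomial reduction applies (the 1F0 binomial series: exponent 1/3, x = -1/3). Its exact value is 3 * (4/3)^(1/3).

Structural cue: t_0 being 3, the running product (C = 3, x = -1/3) telescopes to a rising factorial.
Ratio: r(k) = (-1/3) * (k-1/3) / [(k+1)] ; factor over Q: parameters, x = (-1/3), and C = 3.


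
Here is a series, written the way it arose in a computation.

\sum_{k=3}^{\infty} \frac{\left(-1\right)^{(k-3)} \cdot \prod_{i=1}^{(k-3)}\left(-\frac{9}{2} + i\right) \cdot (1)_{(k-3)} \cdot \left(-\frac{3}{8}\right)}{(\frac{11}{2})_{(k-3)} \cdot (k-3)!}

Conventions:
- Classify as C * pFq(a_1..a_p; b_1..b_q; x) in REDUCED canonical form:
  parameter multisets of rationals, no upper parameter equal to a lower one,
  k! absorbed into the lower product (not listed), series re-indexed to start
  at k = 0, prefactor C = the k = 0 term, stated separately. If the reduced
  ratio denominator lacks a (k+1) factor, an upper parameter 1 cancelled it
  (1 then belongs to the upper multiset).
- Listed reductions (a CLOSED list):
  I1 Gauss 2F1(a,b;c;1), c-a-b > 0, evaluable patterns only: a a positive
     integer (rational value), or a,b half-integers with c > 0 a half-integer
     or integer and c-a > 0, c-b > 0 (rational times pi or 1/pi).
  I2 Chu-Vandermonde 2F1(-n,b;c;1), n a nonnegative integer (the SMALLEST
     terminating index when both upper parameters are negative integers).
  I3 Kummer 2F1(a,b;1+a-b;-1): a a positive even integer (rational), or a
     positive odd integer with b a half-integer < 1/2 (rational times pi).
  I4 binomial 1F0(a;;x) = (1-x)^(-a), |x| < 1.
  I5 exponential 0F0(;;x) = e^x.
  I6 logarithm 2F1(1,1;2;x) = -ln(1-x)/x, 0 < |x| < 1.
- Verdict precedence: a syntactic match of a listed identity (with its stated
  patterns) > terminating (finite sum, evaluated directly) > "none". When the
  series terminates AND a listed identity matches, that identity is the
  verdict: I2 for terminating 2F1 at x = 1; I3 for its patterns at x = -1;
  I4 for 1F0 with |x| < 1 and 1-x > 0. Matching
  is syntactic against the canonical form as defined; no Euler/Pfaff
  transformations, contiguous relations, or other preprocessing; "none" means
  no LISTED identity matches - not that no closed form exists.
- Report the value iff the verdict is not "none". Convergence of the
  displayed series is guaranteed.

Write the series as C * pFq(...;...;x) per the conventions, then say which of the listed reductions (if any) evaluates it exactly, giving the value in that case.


Prefactor -\frac{3}{8}, argument -1: 2F1 with upper {-\frac{7}{2}, 1} over lower {\frac{11}{2}}. Verdict at x = -1: the Kummer evaluation I3 matches (x = -1; c = \frac{11}{2} equals 1+a-b for upper {-\frac{7}{2}, 1}: listed pattern). Hence: \left(-\frac{945}{4096}\right) \cdot \pi.

Structural cue: t_0 = -\frac{3}{8} here, and the running product (C = -3/8) telescopes to a rising factorial.
Adjacent-term ratio: r(k) = -1 * (k-\frac{7}{2}) (k+1) / [(k+\frac{11}{2}) (k+1)] - poly over poly, x = -1 from leading terms; C = -\frac{3}{8} at k = 0.


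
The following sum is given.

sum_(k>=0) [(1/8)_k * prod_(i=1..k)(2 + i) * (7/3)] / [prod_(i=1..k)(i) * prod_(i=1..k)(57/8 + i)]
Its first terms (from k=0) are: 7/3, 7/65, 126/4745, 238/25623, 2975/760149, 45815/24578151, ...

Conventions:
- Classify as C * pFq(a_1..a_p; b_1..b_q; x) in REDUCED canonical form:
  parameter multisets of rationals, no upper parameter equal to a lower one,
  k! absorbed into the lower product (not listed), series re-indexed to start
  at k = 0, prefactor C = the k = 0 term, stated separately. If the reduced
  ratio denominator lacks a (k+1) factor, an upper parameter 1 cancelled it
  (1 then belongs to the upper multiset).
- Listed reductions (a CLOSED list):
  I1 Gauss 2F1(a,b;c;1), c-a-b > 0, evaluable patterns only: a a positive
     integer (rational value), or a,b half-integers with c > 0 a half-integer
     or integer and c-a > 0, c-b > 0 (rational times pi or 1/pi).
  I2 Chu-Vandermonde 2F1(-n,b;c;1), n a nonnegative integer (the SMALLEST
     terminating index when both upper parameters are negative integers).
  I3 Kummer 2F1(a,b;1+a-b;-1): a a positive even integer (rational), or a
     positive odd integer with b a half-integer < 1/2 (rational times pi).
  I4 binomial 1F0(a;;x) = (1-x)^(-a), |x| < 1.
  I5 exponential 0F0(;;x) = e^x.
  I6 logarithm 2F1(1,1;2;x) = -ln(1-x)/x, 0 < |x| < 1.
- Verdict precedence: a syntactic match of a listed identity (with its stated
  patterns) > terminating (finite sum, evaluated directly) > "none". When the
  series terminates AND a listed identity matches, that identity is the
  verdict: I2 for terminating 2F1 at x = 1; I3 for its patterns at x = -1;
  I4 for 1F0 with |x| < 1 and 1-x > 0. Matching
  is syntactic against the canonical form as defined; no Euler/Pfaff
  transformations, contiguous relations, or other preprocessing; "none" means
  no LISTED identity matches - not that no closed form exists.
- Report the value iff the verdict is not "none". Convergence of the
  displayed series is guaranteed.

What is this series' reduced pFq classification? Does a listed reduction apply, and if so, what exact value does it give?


Prefactor 7/3, argument 1: 2F1 with upper {1/8, 3} over lower {65/8}. Verdict at x = 1: Gauss (I1, integer-parameter pattern) matches (x = 1: the Gamma ratio telescopes since c-a-b = 5 > 0 and a = 3 in Z>0). Hence: 38171/15360.

First insight: t_0 = 7/3 here, and the lower running product (prefactor 7/3) is a rising factorial.
Ratio: r(k) = 1 * (k+1/8) (k+3) / [(k+65/8) (k+1)] - rational in k. x = 1; t_0 = 7/3; negate the roots.
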